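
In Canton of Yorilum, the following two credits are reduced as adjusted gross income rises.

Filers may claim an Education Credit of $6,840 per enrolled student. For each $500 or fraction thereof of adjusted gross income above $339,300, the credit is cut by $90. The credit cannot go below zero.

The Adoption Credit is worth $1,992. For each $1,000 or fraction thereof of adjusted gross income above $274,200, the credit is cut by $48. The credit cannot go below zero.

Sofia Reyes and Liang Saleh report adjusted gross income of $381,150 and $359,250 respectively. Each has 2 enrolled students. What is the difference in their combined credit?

Sofia ($381,150): Education Credit: base = 2 × $6,840 = $13,680. income exceeds $339,300 by $41,850, which is 84 full-or-partial $500 increments; reduction = 84 × $90 = $7,560, leaving $6,120. Adoption Credit: income exceeds $274,200 by $106,950 → 107 increments × $48 = $5,136 ≥ base, so the credit is $0. total $6,120 + $0 = $6,120
Liang ($359,250): Education Credit: base = 2 × $6,840 = $13,680. income exceeds $339,300 by $19,950, which is 40 full-or-partial $500 increments; reduction = 40 × $90 = $3,600, leaving $10,080. Adoption Credit: income exceeds $274,200 by $85,050 → 86 increments × $48 = $4,128 ≥ base, so the credit is $0. total $10,080 + $0 = $10,080
Difference: |$6,120 − $10,080| = $3,960.

$3,960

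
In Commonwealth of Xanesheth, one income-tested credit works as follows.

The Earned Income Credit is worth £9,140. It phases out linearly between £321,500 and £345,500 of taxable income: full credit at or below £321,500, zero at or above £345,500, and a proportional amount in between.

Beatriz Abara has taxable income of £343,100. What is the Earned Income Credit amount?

Earned Income Credit: £343,100 is £21,600 into a £24,000 phase-out range, leaving 2,400/24,000 of the credit: £9,140 × 2,400/24,000 = £914.

£914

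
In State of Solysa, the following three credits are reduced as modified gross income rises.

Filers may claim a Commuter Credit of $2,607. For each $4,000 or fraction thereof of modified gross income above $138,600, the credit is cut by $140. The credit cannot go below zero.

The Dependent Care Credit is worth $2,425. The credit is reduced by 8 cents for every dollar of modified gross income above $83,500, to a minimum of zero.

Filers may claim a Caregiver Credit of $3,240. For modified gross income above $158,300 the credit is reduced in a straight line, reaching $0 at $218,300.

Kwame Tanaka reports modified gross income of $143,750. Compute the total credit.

Commuter Credit: income exceeds $138,600 by $5,150, which is 2 full-or-partial $4,000 increments; reduction = 2 × $140 = $280, leaving $2,327.
Dependent Care Credit: 8% of the $60,250 excess over $83,500 is $4,820 ≥ base, so the credit is $0.
Caregiver Credit: $143,750 is at or below the $158,300 threshold, so the full $3,240 applies.
Total: $2,327 + $0 + $3,240 = $5,567.

$5,567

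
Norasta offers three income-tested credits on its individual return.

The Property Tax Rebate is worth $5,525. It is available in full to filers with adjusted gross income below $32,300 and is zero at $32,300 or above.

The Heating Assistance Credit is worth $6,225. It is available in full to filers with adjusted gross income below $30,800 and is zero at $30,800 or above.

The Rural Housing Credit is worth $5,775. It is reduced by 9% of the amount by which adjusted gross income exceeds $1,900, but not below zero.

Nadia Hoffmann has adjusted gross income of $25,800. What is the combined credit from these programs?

Property Tax Rebate: $25,800 is below the $32,300 cutoff, so the full $5,525 applies.
Heating Assistance Credit: $25,800 is below the $30,800 cutoff, so the full $6,225 applies.
Rural Housing Credit: 9% of the $23,900 excess over $1,900 is $2,151; credit = $5,775 − $2,151 = $3,624.
Total: $5,525 + $6,225 + $3,624 = $15,374.

$15,374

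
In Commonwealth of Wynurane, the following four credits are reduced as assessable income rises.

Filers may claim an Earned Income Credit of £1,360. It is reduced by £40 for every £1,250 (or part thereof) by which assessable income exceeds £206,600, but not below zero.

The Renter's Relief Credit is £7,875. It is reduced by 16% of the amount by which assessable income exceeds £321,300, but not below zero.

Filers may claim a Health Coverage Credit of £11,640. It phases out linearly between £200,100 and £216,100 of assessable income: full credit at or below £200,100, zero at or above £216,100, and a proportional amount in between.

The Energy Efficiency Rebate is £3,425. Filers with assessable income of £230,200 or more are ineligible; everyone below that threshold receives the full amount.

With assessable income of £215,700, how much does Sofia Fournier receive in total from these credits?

£12,631

Earned Income Credit: income exceeds £206,600 by £9,100, which is 8 full-or-partial £1,250 increments; reduction = 8 × £40 = £320, leaving £1,040.
Renter's Relief Credit: £215,700 is at or below the £321,300 threshold, so the full £7,875 applies.
Health Coverage Credit: £215,700 is £15,600 into a £16,000 phase-out range, leaving 400/16,000 of the credit: £11,640 × 400/16,000 = £291.
Energy Efficiency Rebate: £215,700 is below the £230,200 cutoff, so the full £3,425 applies.
Total: £1,040 + £7,875 + £291 + £3,425 = £12,631.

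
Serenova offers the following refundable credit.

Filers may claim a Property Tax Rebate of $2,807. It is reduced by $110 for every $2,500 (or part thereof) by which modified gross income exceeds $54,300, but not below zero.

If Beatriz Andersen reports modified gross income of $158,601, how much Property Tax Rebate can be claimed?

Property Tax Rebate: income exceeds $54,300 by $104,301 → 42 increments × $110 = $4,620 ≥ base, so the credit is $0.

$0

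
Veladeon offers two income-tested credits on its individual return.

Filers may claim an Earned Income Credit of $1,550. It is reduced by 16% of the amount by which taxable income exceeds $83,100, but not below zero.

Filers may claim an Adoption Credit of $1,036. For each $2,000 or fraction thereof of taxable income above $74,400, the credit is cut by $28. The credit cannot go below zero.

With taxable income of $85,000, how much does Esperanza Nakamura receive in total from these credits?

Earned Income Credit: 16% of the $1,900 excess over $83,100 is $304; credit = $1,550 − $304 = $1,246.
Adoption Credit: income exceeds $74,400 by $10,600, which is 6 full-or-partial $2,000 increments; reduction = 6 × $28 = $168, leaving $868.
Total: $1,246 + $868 = $2,114.

$2,114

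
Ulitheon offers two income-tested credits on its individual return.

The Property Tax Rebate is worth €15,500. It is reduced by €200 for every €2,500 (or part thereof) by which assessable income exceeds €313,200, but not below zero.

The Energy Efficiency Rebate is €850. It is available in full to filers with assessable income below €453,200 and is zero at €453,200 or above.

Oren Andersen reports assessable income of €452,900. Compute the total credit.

€5,150

Property Tax Rebate: income exceeds €313,200 by €139,700, which is 56 full-or-partial €2,500 increments; reduction = 56 × €200 = €11,200, leaving €4,300.
Energy Efficiency Rebate: €452,900 is below the €453,200 cutoff, so the full €850 applies.
Total: €4,300 + €850 = €5,150.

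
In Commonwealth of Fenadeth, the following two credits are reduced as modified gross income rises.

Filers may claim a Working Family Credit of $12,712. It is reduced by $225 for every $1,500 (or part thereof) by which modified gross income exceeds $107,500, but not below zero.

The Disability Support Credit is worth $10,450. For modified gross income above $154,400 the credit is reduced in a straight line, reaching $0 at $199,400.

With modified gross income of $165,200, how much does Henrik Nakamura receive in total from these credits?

$11,879

Working Family Credit: income exceeds $107,500 by $57,700, which is 39 full-or-partial $1,500 increments; reduction = 39 × $225 = $8,775, leaving $3,937.
Disability Support Credit: $165,200 is $10,800 into a $45,000 phase-out range, leaving 34,200/45,000 of the credit: $10,450 × 34,200/45,000 = $7,942.
Total: $3,937 + $7,942 = $11,879.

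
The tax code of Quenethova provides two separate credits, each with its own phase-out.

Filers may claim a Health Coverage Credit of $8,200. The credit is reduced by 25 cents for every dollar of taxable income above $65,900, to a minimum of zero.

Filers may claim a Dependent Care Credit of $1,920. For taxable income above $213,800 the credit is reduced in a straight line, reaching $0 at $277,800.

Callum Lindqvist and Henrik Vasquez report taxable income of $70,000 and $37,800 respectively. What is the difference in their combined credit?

$1,025

Callum ($70,000): Health Coverage Credit: 25% of the $4,100 excess over $65,900 is $1,025; credit = $8,200 − $1,025 = $7,175. Dependent Care Credit: $70,000 is at or below the $213,800 threshold, so the full $1,920 applies. total $7,175 + $1,920 = $9,095
Henrik ($37,800): Health Coverage Credit: $37,800 is at or below the $65,900 threshold, so the full $8,200 applies. Dependent Care Credit: $37,800 is at or below the $213,800 threshold, so the full $1,920 applies. total $8,200 + $1,920 = $10,120
Difference: |$9,095 − $10,120| = $1,025.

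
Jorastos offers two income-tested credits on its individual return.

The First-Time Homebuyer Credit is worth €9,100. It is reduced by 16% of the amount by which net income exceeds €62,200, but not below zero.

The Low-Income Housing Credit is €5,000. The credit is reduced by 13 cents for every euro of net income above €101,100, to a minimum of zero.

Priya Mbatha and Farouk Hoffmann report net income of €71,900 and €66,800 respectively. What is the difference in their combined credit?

Priya (€71,900): First-Time Homebuyer Credit: 16% of the €9,700 excess over €62,200 is €1,552; credit = €9,100 − €1,552 = €7,548. Low-Income Housing Credit: €71,900 is at or below the €101,100 threshold, so the full €5,000 applies. total €7,548 + €5,000 = €12,548
Farouk (€66,800): First-Time Homebuyer Credit: 16% of the €4,600 excess over €62,200 is €736; credit = €9,100 − €736 = €8,364. Low-Income Housing Credit: €66,800 is at or below the €101,100 threshold, so the full €5,000 applies. total €8,364 + €5,000 = €13,364
Difference: |€12,548 − €13,364| = €816.

€816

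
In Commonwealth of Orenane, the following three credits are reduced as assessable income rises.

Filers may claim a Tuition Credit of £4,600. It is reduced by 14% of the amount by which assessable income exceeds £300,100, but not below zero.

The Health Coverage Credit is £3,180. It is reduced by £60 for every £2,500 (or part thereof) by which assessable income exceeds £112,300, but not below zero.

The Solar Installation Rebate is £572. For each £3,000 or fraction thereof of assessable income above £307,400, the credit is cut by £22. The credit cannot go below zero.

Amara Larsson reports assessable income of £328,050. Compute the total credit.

£1,105

Tuition Credit: 14% of the £27,950 excess over £300,100 is £3,913; credit = £4,600 − £3,913 = £687.
Health Coverage Credit: income exceeds £112,300 by £215,750 → 87 increments × £60 = £5,220 ≥ base, so the credit is £0.
Solar Installation Rebate: income exceeds £307,400 by £20,650, which is 7 full-or-partial £3,000 increments; reduction = 7 × £22 = £154, leaving £418.
Total: £687 + £0 + £418 = £1,105.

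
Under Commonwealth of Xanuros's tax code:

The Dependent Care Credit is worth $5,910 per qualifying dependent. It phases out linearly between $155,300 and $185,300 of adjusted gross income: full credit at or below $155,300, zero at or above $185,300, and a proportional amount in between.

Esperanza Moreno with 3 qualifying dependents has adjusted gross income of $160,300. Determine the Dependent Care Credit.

$14,775

Dependent Care Credit: base = 3 × $5,910 = $17,730. $160,300 is $5,000 into a $30,000 phase-out range, leaving 25,000/30,000 of the credit: $17,730 × 25,000/30,000 = $14,775.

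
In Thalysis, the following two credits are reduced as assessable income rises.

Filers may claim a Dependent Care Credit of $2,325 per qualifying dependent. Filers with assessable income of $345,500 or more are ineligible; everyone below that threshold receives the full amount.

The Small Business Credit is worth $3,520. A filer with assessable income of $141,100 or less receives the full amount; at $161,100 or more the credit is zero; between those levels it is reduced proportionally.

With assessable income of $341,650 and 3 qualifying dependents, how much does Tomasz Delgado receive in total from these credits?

Dependent Care Credit: base = 3 × $2,325 = $6,975. $341,650 is below the $345,500 cutoff, so the full $6,975 applies.
Small Business Credit: $341,650 is at or above $161,100, so the credit is $0.
Total: $6,975 + $0 = $6,975.

$6,975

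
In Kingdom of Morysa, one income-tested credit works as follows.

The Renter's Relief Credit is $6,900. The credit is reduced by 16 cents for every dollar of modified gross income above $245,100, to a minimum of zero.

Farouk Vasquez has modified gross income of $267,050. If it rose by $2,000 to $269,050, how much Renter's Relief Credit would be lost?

At $267,050 — 16% of the $21,950 excess over $245,100 is $3,512; credit = $6,900 − $3,512 = $3,388.
At $269,050 — 16% of the $23,950 excess over $245,100 is $3,832; credit = $6,900 − $3,832 = $3,068.
Lost: $3,388 − $3,068 = $320.

$320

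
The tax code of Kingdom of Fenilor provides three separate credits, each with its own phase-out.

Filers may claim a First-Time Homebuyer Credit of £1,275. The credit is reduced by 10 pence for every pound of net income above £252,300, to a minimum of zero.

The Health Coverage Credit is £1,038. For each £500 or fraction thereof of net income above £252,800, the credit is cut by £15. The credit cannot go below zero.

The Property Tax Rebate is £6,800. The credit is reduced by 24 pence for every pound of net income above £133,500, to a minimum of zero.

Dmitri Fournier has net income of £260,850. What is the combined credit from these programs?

£1,203

First-Time Homebuyer Credit: 10% of the £8,550 excess over £252,300 is £855; credit = £1,275 − £855 = £420.
Health Coverage Credit: income exceeds £252,800 by £8,050, which is 17 full-or-partial £500 increments; reduction = 17 × £15 = £255, leaving £783.
Property Tax Rebate: 24% of the £127,350 excess over £133,500 is £30,564 ≥ base, so the credit is £0.
Total: £420 + £783 + £0 = £1,203.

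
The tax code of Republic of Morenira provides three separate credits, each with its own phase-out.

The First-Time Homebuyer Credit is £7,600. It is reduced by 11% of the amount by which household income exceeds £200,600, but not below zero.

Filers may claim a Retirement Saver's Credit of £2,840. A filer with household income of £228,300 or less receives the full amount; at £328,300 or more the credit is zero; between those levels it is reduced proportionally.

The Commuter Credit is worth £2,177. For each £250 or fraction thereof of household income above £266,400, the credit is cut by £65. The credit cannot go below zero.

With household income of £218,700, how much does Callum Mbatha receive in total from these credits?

First-Time Homebuyer Credit: 11% of the £18,100 excess over £200,600 is £1,991; credit = £7,600 − £1,991 = £5,609.
Retirement Saver's Credit: £218,700 is at or below the £228,300 threshold, so the full £2,840 applies.
Commuter Credit: £218,700 is at or below the £266,400 threshold, so the full £2,177 applies.
Total: £5,609 + £2,840 + £2,177 = £10,626.

£10,626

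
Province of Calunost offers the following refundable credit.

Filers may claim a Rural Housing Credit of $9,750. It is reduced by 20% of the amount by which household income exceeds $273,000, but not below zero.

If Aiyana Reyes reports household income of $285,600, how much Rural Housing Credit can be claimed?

Rural Housing Credit: 20% of the $12,600 excess over $273,000 is $2,520; credit = $9,750 − $2,520 = $7,230.

$7,230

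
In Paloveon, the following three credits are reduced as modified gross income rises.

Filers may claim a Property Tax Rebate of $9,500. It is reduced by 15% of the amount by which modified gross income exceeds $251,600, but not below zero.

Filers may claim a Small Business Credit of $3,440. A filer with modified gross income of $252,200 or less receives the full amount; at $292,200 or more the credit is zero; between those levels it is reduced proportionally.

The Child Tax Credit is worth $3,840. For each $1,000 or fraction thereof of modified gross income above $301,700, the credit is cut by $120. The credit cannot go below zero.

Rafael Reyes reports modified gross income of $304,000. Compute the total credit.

$5,120

Property Tax Rebate: 15% of the $52,400 excess over $251,600 is $7,860; credit = $9,500 − $7,860 = $1,640.
Small Business Credit: $304,000 is at or above $292,200, so the credit is $0.
Child Tax Credit: income exceeds $301,700 by $2,300, which is 3 full-or-partial $1,000 increments; reduction = 3 × $120 = $360, leaving $3,480.
Total: $1,640 + $0 + $3,480 = $5,120.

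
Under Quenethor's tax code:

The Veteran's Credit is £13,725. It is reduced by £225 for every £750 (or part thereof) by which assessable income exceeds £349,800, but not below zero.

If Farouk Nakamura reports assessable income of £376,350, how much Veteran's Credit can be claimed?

Veteran's Credit: income exceeds £349,800 by £26,550, which is 36 full-or-partial £750 increments; reduction = 36 × £225 = £8,100, leaving £5,625.

£5,625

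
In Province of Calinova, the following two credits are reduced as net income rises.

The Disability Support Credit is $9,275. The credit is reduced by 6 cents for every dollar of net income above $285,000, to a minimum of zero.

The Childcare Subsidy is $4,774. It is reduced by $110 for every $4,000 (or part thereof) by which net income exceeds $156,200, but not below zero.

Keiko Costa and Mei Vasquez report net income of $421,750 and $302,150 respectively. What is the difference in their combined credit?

$7,880

Keiko ($421,750): Disability Support Credit: 6% of the $136,750 excess over $285,000 is $8,205; credit = $9,275 − $8,205 = $1,070. Childcare Subsidy: income exceeds $156,200 by $265,550 → 67 increments × $110 = $7,370 ≥ base, so the credit is $0. total $1,070 + $0 = $1,070
Mei ($302,150): Disability Support Credit: 6% of the $17,150 excess over $285,000 is $1,029; credit = $9,275 − $1,029 = $8,246. Childcare Subsidy: income exceeds $156,200 by $145,950, which is 37 full-or-partial $4,000 increments; reduction = 37 × $110 = $4,070, leaving $704. total $8,246 + $704 = $8,950
Difference: |$1,070 − $8,950| = $7,880.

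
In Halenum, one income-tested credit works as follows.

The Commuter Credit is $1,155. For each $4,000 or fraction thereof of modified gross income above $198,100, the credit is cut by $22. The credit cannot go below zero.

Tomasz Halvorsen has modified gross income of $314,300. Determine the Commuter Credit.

$495

Commuter Credit: income exceeds $198,100 by $116,200, which is 30 full-or-partial $4,000 increments; reduction = 30 × $22 = $660, leaving $495.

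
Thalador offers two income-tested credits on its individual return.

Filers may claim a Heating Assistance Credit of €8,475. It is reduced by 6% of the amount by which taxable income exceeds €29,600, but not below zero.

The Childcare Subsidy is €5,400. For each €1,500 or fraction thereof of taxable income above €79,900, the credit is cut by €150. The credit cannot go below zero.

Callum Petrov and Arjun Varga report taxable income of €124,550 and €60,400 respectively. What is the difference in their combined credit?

€8,349

Callum (€124,550): Heating Assistance Credit: 6% of the €94,950 excess over €29,600 is €5,697; credit = €8,475 − €5,697 = €2,778. Childcare Subsidy: income exceeds €79,900 by €44,650, which is 30 full-or-partial €1,500 increments; reduction = 30 × €150 = €4,500, leaving €900. total €2,778 + €900 = €3,678
Arjun (€60,400): Heating Assistance Credit: 6% of the €30,800 excess over €29,600 is €1,848; credit = €8,475 − €1,848 = €6,627. Childcare Subsidy: €60,400 is at or below the €79,900 threshold, so the full €5,400 applies. total €6,627 + €5,400 = €12,027
Difference: |€3,678 − €12,027| = €8,349.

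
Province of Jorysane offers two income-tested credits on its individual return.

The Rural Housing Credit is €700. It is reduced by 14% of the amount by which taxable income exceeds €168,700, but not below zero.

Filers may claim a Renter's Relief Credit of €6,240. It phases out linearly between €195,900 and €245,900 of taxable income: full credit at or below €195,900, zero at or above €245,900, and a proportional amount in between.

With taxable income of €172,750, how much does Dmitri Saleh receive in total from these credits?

Rural Housing Credit: 14% of the €4,050 excess over €168,700 is €567; credit = €700 − €567 = €133.
Renter's Relief Credit: €172,750 is at or below the €195,900 threshold, so the full €6,240 applies.
Total: €133 + €6,240 = €6,373.

€6,373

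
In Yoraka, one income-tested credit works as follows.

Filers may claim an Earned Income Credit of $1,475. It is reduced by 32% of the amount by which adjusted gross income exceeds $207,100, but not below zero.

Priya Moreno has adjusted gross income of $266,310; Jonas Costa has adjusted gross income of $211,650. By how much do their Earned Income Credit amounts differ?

Priya ($266,310): Earned Income Credit: 32% of the $59,210 excess over $207,100 is $18,947.20 ≥ base, so the credit is $0.
Jonas ($211,650): Earned Income Credit: 32% of the $4,550 excess over $207,100 is $1,456; credit = $1,475 − $1,456 = $19.
Difference: |$0 − $19| = $19.

$19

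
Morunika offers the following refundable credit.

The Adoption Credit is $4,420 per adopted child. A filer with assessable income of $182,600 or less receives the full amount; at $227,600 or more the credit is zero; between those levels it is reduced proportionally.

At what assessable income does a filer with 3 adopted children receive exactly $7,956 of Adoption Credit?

Full credit = 3 × $4,420 = $13,260.
$7,956 is 7,956/13,260 of the full $13,260, so 5,304/13,260 of the $45,000 range has been used: income = $182,600 + $45,000 × 5,304/13,260 = $200,600.

$200,600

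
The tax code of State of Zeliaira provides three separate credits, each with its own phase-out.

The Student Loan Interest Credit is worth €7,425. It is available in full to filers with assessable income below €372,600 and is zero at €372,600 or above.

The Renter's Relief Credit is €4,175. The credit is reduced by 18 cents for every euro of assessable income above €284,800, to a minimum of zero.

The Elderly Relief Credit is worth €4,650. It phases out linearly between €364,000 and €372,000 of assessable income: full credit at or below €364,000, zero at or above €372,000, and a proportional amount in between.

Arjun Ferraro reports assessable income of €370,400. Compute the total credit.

€8,355

Student Loan Interest Credit: €370,400 is below the €372,600 cutoff, so the full €7,425 applies.
Renter's Relief Credit: 18% of the €85,600 excess over €284,800 is €15,408 ≥ base, so the credit is €0.
Elderly Relief Credit: €370,400 is €6,400 into a €8,000 phase-out range, leaving 1,600/8,000 of the credit: €4,650 × 1,600/8,000 = €930.
Total: €7,425 + €0 + €930 = €8,355.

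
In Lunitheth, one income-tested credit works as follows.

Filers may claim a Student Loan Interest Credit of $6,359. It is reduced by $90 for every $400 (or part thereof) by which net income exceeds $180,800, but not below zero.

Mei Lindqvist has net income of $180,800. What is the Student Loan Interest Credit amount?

Student Loan Interest Credit: $180,800 is at or below the $180,800 threshold, so the full $6,359 applies.

$6,359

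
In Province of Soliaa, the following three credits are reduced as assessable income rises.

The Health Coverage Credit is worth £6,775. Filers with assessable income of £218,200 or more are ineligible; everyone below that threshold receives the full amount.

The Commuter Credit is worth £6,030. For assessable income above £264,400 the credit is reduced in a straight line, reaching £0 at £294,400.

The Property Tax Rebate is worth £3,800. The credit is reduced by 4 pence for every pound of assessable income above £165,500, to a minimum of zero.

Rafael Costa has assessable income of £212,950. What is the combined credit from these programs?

£14,707

Health Coverage Credit: £212,950 is below the £218,200 cutoff, so the full £6,775 applies.
Commuter Credit: £212,950 is at or below the £264,400 threshold, so the full £6,030 applies.
Property Tax Rebate: 4% of the £47,450 excess over £165,500 is £1,898; credit = £3,800 − £1,898 = £1,902.
Total: £6,775 + £6,030 + £1,902 = £14,707.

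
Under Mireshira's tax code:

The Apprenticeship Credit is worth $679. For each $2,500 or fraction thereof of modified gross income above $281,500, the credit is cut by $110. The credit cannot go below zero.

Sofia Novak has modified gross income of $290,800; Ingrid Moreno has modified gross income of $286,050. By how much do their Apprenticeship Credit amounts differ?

$220

Sofia ($290,800): Apprenticeship Credit: income exceeds $281,500 by $9,300, which is 4 full-or-partial $2,500 increments; reduction = 4 × $110 = $440, leaving $239.
Ingrid ($286,050): Apprenticeship Credit: income exceeds $281,500 by $4,550, which is 2 full-or-partial $2,500 increments; reduction = 2 × $110 = $220, leaving $459.
Difference: |$239 − $459| = $220.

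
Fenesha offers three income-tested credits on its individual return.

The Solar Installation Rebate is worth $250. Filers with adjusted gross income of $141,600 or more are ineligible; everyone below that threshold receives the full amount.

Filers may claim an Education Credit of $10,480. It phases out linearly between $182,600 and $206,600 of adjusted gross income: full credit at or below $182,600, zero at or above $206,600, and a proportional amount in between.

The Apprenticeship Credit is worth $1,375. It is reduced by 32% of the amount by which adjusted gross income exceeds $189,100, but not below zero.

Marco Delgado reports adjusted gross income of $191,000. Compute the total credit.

$7,579

Solar Installation Rebate: $191,000 meets or exceeds the $141,600 cutoff, so the credit is $0.
Education Credit: $191,000 is $8,400 into a $24,000 phase-out range, leaving 15,600/24,000 of the credit: $10,480 × 15,600/24,000 = $6,812.
Apprenticeship Credit: 32% of the $1,900 excess over $189,100 is $608; credit = $1,375 − $608 = $767.
Total: $0 + $6,812 + $767 = $7,579.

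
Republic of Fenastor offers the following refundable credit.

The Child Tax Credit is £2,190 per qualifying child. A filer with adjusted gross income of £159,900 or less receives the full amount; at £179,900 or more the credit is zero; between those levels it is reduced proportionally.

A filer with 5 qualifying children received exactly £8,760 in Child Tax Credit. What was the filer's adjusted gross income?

£163,900

Full credit = 5 × £2,190 = £10,950.
£8,760 is 8,760/10,950 of the full £10,950, so 2,190/10,950 of the £20,000 range has been used: income = £159,900 + £20,000 × 2,190/10,950 = £163,900.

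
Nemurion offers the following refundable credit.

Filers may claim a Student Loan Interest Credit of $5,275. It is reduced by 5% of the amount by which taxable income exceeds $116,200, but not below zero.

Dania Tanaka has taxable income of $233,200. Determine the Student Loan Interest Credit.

$0

Student Loan Interest Credit: 5% of the $117,000 excess over $116,200 is $5,850 ≥ base, so the credit is $0.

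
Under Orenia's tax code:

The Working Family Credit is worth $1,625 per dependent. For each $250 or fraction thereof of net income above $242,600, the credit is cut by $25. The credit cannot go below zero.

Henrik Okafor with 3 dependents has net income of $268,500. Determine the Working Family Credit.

Working Family Credit: base = 3 × $1,625 = $4,875. income exceeds $242,600 by $25,900, which is 104 full-or-partial $250 increments; reduction = 104 × $25 = $2,600, leaving $2,275.

$2,275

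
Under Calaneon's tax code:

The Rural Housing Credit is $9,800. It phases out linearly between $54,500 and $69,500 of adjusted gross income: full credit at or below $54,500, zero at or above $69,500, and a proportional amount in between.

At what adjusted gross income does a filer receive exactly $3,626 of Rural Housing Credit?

$63,950

$3,626 is 3,626/9,800 of the full $9,800, so 6,174/9,800 of the $15,000 range has been used: income = $54,500 + $15,000 × 6,174/9,800 = $63,950.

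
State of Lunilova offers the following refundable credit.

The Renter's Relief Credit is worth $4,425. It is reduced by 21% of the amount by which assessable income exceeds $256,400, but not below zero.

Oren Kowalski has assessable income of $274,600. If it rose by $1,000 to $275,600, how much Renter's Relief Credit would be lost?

At $274,600 — 21% of the $18,200 excess over $256,400 is $3,822; credit = $4,425 − $3,822 = $603.
At $275,600 — 21% of the $19,200 excess over $256,400 is $4,032; credit = $4,425 − $4,032 = $393.
Lost: $603 − $393 = $210.

$210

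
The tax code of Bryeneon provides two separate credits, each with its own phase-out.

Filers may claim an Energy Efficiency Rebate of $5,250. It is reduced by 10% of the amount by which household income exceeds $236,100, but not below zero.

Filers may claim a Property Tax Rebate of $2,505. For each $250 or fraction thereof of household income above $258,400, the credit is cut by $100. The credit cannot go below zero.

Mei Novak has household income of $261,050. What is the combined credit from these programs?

Energy Efficiency Rebate: 10% of the $24,950 excess over $236,100 is $2,495; credit = $5,250 − $2,495 = $2,755.
Property Tax Rebate: income exceeds $258,400 by $2,650, which is 11 full-or-partial $250 increments; reduction = 11 × $100 = $1,100, leaving $1,405.
Total: $2,755 + $1,405 = $4,160.

$4,160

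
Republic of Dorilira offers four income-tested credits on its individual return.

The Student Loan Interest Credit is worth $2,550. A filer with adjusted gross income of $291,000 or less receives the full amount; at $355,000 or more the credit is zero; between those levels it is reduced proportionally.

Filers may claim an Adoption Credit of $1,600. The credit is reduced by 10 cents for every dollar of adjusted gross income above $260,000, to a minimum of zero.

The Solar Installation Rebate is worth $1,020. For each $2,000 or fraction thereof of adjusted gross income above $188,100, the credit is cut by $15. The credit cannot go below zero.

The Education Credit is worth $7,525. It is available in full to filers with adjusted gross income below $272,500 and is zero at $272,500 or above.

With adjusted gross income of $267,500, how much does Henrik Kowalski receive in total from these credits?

$11,345

Student Loan Interest Credit: $267,500 is at or below the $291,000 threshold, so the full $2,550 applies.
Adoption Credit: 10% of the $7,500 excess over $260,000 is $750; credit = $1,600 − $750 = $850.
Solar Installation Rebate: income exceeds $188,100 by $79,400, which is 40 full-or-partial $2,000 increments; reduction = 40 × $15 = $600, leaving $420.
Education Credit: $267,500 is below the $272,500 cutoff, so the full $7,525 applies.
Total: $2,550 + $850 + $420 + $7,525 = $11,345.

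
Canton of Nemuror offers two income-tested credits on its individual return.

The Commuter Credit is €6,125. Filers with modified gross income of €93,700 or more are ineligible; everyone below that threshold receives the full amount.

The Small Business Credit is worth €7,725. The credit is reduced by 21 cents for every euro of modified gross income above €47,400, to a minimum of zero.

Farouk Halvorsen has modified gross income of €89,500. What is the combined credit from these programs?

Commuter Credit: €89,500 is below the €93,700 cutoff, so the full €6,125 applies.
Small Business Credit: 21% of the €42,100 excess over €47,400 is €8,841 ≥ base, so the credit is €0.
Total: €6,125 + €0 = €6,125.

€6,125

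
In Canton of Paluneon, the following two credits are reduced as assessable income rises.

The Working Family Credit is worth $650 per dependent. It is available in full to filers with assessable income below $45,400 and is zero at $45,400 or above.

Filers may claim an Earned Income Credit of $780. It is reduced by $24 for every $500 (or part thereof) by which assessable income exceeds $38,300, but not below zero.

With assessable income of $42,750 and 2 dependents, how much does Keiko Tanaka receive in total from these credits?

Working Family Credit: base = 2 × $650 = $1,300. $42,750 is below the $45,400 cutoff, so the full $1,300 applies.
Earned Income Credit: income exceeds $38,300 by $4,450, which is 9 full-or-partial $500 increments; reduction = 9 × $24 = $216, leaving $564.
Total: $1,300 + $564 = $1,864.

$1,864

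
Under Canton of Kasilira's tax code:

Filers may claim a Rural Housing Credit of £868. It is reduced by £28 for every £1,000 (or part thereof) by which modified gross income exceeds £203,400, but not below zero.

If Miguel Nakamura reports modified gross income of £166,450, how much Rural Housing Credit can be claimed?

£868

Rural Housing Credit: £166,450 is at or below the £203,400 threshold, so the full £868 applies.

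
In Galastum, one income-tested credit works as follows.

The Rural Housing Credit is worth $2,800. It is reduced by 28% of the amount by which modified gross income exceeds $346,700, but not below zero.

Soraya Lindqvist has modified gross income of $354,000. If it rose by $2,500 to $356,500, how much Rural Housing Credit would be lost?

At $354,000 — 28% of the $7,300 excess over $346,700 is $2,044; credit = $2,800 − $2,044 = $756.
At $356,500 — 28% of the $9,800 excess over $346,700 is $2,744; credit = $2,800 − $2,744 = $56.
Lost: $756 − $56 = $700.

$700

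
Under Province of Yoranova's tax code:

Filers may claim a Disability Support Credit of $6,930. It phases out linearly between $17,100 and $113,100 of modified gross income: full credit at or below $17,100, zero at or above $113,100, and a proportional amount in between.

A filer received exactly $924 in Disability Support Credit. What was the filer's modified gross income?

$924 is 924/6,930 of the full $6,930, so 6,006/6,930 of the $96,000 range has been used: income = $17,100 + $96,000 × 6,006/6,930 = $100,300.

$100,300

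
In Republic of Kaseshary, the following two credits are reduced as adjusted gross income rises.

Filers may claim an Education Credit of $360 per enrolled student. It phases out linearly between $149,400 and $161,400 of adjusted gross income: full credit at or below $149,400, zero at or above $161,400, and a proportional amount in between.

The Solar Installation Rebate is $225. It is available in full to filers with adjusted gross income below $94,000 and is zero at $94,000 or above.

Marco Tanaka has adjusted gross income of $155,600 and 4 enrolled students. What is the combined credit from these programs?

$696

Education Credit: base = 4 × $360 = $1,440. $155,600 is $6,200 into a $12,000 phase-out range, leaving 5,800/12,000 of the credit: $1,440 × 5,800/12,000 = $696.
Solar Installation Rebate: $155,600 meets or exceeds the $94,000 cutoff, so the credit is $0.
Total: $696 + $0 = $696.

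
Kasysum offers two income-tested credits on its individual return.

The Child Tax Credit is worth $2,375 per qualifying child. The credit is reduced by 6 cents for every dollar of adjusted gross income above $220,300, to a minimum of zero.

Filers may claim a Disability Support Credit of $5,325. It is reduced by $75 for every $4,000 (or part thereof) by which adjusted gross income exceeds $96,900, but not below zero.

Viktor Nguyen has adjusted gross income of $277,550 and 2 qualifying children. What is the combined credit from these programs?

Child Tax Credit: base = 2 × $2,375 = $4,750. 6% of the $57,250 excess over $220,300 is $3,435; credit = $4,750 − $3,435 = $1,315.
Disability Support Credit: income exceeds $96,900 by $180,650, which is 46 full-or-partial $4,000 increments; reduction = 46 × $75 = $3,450, leaving $1,875.
Total: $1,315 + $1,875 = $3,190.

$3,190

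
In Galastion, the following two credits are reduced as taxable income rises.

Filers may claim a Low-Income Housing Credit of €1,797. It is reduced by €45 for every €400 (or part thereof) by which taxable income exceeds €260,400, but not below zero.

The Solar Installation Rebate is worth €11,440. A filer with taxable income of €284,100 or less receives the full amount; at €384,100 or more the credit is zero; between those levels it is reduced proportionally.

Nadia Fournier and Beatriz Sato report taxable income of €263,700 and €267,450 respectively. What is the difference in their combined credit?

Nadia (€263,700): Low-Income Housing Credit: income exceeds €260,400 by €3,300, which is 9 full-or-partial €400 increments; reduction = 9 × €45 = €405, leaving €1,392. Solar Installation Rebate: €263,700 is at or below the €284,100 threshold, so the full €11,440 applies. total €1,392 + €11,440 = €12,832
Beatriz (€267,450): Low-Income Housing Credit: income exceeds €260,400 by €7,050, which is 18 full-or-partial €400 increments; reduction = 18 × €45 = €810, leaving €987. Solar Installation Rebate: €267,450 is at or below the €284,100 threshold, so the full €11,440 applies. total €987 + €11,440 = €12,427
Difference: |€12,832 − €12,427| = €405.

€405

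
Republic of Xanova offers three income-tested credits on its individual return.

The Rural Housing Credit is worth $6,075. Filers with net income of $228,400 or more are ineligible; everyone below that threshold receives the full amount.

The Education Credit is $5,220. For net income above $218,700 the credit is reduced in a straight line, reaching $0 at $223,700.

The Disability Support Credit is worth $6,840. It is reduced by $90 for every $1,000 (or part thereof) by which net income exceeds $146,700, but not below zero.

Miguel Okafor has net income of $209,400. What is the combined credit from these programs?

Rural Housing Credit: $209,400 is below the $228,400 cutoff, so the full $6,075 applies.
Education Credit: $209,400 is at or below the $218,700 threshold, so the full $5,220 applies.
Disability Support Credit: income exceeds $146,700 by $62,700, which is 63 full-or-partial $1,000 increments; reduction = 63 × $90 = $5,670, leaving $1,170.
Total: $6,075 + $5,220 + $1,170 = $12,465.

$12,465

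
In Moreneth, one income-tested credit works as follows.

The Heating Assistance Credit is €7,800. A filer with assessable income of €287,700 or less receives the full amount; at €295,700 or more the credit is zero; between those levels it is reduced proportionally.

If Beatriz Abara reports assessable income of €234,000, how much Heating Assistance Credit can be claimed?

Heating Assistance Credit: €234,000 is at or below the €287,700 threshold, so the full €7,800 applies.

€7,800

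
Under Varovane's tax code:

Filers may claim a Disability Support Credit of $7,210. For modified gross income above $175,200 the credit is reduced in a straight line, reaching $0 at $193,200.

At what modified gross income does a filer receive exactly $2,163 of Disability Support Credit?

$2,163 is 2,163/7,210 of the full $7,210, so 5,047/7,210 of the $18,000 range has been used: income = $175,200 + $18,000 × 5,047/7,210 = $187,800.

$187,800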